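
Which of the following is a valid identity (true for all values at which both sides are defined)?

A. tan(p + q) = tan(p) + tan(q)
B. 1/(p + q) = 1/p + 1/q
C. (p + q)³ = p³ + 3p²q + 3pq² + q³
A: fails at (2, 4) — LHS = tan(6) ≈ -0.291, RHS = tan(2) + tan(4) ≈ -1.027.
B: fails at (3, 3) — LHS = 1/6, RHS = 2/3.
C: holds — e.g. at (2, 7), both sides equal 729.

Answer: C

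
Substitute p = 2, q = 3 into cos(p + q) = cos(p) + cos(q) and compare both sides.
LHS = cos(2 + 3) = cos(5) ≈ 0.2837
RHS = cos(2) + cos(3) ≈ -1.406

LHS ≠ RHS (they differ by about 1.69), so the equation does not hold here.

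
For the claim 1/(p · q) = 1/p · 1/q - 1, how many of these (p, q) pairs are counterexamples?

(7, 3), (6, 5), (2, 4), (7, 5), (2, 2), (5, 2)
Testing each pair:
(7, 3): LHS = 1/21, RHS = -20/21 → counterexample
(6, 5): LHS = 1/30, RHS = -29/30 → counterexample
(2, 4): LHS = 1/8, RHS = -7/8 → counterexample
(7, 5): LHS = 1/35, RHS = -34/35 → counterexample
(2, 2): LHS = 1/4, RHS = -3/4 → counterexample
(5, 2): LHS = 1/10, RHS = -9/10 → counterexample

That makes 6 counterexamples.

Answer: 6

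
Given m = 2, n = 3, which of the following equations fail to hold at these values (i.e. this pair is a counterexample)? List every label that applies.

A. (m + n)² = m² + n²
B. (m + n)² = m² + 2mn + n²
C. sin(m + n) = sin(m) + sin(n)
A, C

Evaluating each claim at the given values:
A. LHS = 25, RHS = 13 → fails here (LHS ≠ RHS)
B. LHS = 25, RHS = 25 → holds here (LHS = RHS)
C. LHS = sin(5) ≈ -0.9589, RHS = sin(3) + sin(2) ≈ 1.05 → fails here (LHS ≠ RHS)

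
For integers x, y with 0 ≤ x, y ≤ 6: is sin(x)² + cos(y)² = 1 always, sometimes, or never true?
It holds at (x, y) = (6, 6) (both sides equal 1), but fails at (x, y) = (0, 3) (LHS = cos(3)² ≈ 0.9801, RHS = 1).

Answer: Sometimes true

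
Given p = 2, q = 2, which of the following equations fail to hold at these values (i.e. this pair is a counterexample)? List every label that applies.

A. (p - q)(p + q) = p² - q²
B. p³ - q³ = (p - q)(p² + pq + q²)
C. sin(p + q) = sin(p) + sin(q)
Evaluating each claim at the given values:
A. LHS = 0, RHS = 0 → holds here (LHS = RHS)
B. LHS = 0, RHS = 0 → holds here (LHS = RHS)
C. LHS = sin(4) ≈ -0.7568, RHS = 2·sin(2) ≈ 1.819 → fails here (LHS ≠ RHS)

Answer: C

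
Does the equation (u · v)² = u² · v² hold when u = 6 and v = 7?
Substituting u = 6, v = 7:

LHS = (6 · 7)² = 1764
RHS = 6² · 7² = 1764

LHS = RHS, so the equation holds at this point.

Answer: Holds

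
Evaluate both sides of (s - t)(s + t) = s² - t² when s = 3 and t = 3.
LHS = (3 - 3)(3 + 3) = 0
RHS = 3² - 3² = 0

LHS = RHS: the two sides agree.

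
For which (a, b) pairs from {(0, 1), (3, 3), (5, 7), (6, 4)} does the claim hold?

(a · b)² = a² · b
(0, 1)

Testing each pair:
(0, 1): LHS = 0, RHS = 0 → holds
(3, 3): LHS = 81, RHS = 27 → fails
(5, 7): LHS = 1225, RHS = 175 → fails
(6, 4): LHS = 576, RHS = 144 → fails

1 of 4 pairs satisfies the claim.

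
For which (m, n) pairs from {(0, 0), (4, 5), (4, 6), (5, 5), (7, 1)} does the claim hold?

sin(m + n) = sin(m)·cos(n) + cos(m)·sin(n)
All pairs

Testing each pair:
(0, 0): LHS = 0, RHS = 0 → holds
(4, 5): LHS = sin(9) ≈ 0.4121, RHS = sin(4)·cos(5) + sin(5)·cos(4) ≈ 0.4121 → holds
(4, 6): LHS = sin(10) ≈ -0.544, RHS = sin(4)·cos(6) + sin(6)·cos(4) ≈ -0.544 → holds
(5, 5): LHS = sin(10) ≈ -0.544, RHS = 2·sin(5)·cos(5) ≈ -0.544 → holds
(7, 1): LHS = sin(8) ≈ 0.9894, RHS = sin(7)·cos(1) + sin(1)·cos(7) ≈ 0.9894 → holds

Every pair satisfies the claim.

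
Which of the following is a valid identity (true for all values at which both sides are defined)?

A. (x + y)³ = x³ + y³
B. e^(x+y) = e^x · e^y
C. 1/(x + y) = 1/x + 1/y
B

A: fails at (4, 5) — LHS = 729, RHS = 189.
B: holds — e.g. at (1, 1), both sides equal e^2 ≈ 7.389.
C: fails at (5, 5) — LHS = 1/10, RHS = 2/5.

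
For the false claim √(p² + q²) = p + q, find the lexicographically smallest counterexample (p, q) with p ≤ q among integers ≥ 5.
(p, q) = (5, 5)

Substituting (5, 5) into the claim:
LHS = √(5² + 5²) = 5·√(2) ≈ 7.071
RHS = 5 + 5 = 10

Since LHS ≠ RHS, this pair disproves the claim, and no lexicographically smaller pair (p ≤ q, integers ≥ 5) does.

For instance (8, 12) is also a counterexample (LHS = 4·√(13) ≈ 14.42, RHS = 20), but it's lexicographically larger.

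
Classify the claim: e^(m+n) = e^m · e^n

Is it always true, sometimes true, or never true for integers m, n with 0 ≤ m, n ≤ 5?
Always true

The identity holds for every pair in the range. For instance at (m, n) = (3, 4): both sides equal e^7 ≈ 1097.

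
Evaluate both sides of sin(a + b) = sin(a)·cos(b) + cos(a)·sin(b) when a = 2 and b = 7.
LHS = sin(2 + 7) = sin(9) ≈ 0.4121
RHS = sin(2)·cos(7) + cos(2)·sin(7) = sin(7)·cos(2) + sin(2)·cos(7) ≈ 0.4121

LHS = RHS: the two sides agree.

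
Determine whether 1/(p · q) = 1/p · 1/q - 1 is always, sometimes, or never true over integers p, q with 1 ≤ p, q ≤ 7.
The claim fails for every pair in the range. For instance at (p, q) = (2, 4): LHS = 1/8, RHS = -7/8.

Answer: Never true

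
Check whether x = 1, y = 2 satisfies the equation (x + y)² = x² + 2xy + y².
Holds

Substituting x = 1, y = 2:

LHS = (1 + 2)² = 9
RHS = 1² + 2·1·2 + 2² = 9

LHS = RHS, so the equation holds at this point.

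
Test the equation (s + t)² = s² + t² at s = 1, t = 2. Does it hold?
Substituting s = 1, t = 2:

LHS = (1 + 2)² = 9
RHS = 1² + 2² = 5

LHS ≠ RHS, so the equation does not hold at this point.

Answer: Fails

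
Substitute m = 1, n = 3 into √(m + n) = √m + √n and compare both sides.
LHS = √(1 + 3) = 2
RHS = √1 + √3 = 1 + √(3) ≈ 2.732

LHS ≠ RHS (they differ by about 0.7321), so the equation does not hold here.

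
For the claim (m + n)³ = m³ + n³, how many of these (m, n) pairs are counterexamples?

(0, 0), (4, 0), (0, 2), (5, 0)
0

Testing each pair:
(0, 0): LHS = 0, RHS = 0 → satisfies claim
(4, 0): LHS = 64, RHS = 64 → satisfies claim
(0, 2): LHS = 8, RHS = 8 → satisfies claim
(5, 0): LHS = 125, RHS = 125 → satisfies claim

That makes 0 counterexamples.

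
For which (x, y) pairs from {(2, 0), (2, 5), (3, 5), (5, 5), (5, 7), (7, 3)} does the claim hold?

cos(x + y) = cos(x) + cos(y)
Testing each pair:
(2, 0): LHS = cos(2) ≈ -0.4161, RHS = cos(2) + 1 ≈ 0.5839 → fails
(2, 5): LHS = cos(7) ≈ 0.7539, RHS = cos(2) + cos(5) ≈ -0.1325 → fails
(3, 5): LHS = cos(8) ≈ -0.1455, RHS = cos(3) + cos(5) ≈ -0.7063 → fails
(5, 5): LHS = cos(10) ≈ -0.8391, RHS = 2·cos(5) ≈ 0.5673 → fails
(5, 7): LHS = cos(12) ≈ 0.8439, RHS = cos(5) + cos(7) ≈ 1.038 → fails
(7, 3): LHS = cos(10) ≈ -0.8391, RHS = cos(3) + cos(7) ≈ -0.2361 → fails

No pair satisfies the claim.

Answer: None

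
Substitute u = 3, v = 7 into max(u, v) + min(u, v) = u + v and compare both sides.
LHS = max(3, 7) + min(3, 7) = 10
RHS = 3 + 7 = 10

LHS = RHS: the two sides agree.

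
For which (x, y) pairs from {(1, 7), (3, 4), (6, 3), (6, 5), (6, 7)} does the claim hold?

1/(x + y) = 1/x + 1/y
Testing each pair:
(1, 7): LHS = 1/8, RHS = 8/7 → fails
(3, 4): LHS = 1/7, RHS = 7/12 → fails
(6, 3): LHS = 1/9, RHS = 1/2 → fails
(6, 5): LHS = 1/11, RHS = 11/30 → fails
(6, 7): LHS = 1/13, RHS = 13/42 → fails

No pair satisfies the claim.

Answer: None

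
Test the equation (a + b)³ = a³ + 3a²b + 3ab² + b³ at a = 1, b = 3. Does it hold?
Holds

Substituting a = 1, b = 3:

LHS = (1 + 3)³ = 64
RHS = 1³ + 3·1²·3 + 3·1·3² + 3³ = 64

LHS = RHS, so the equation holds at this point.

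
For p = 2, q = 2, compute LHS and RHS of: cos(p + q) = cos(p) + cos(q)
LHS = cos(2 + 2) = cos(4) ≈ -0.6536
RHS = cos(2) + cos(2) = 2·cos(2) ≈ -0.8323

LHS ≠ RHS (they differ by about 0.1787), so the equation does not hold here.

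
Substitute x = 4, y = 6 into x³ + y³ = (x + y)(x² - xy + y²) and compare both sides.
LHS = 4³ + 6³ = 280
RHS = (4 + 6)(4² - 4·6 + 6²) = 280

LHS = RHS: the two sides agree.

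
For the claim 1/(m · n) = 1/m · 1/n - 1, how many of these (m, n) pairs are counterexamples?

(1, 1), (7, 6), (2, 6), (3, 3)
Testing each pair:
(1, 1): LHS = 1, RHS = 0 → counterexample
(7, 6): LHS = 1/42, RHS = -41/42 → counterexample
(2, 6): LHS = 1/12, RHS = -11/12 → counterexample
(3, 3): LHS = 1/9, RHS = -8/9 → counterexample

That makes 4 counterexamples.

Answer: 4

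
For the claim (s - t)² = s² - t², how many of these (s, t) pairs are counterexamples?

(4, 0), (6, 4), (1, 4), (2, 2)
2

Testing each pair:
(4, 0): LHS = 16, RHS = 16 → satisfies claim
(6, 4): LHS = 4, RHS = 20 → counterexample
(1, 4): LHS = 9, RHS = -15 → counterexample
(2, 2): LHS = 0, RHS = 0 → satisfies claim

That makes 2 counterexamples.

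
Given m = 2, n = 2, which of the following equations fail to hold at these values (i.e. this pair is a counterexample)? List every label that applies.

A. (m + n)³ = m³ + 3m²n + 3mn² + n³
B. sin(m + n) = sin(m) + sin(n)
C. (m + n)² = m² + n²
B, C

Evaluating each claim at the given values:
A. LHS = 64, RHS = 64 → holds here (LHS = RHS)
B. LHS = sin(4) ≈ -0.7568, RHS = 2·sin(2) ≈ 1.819 → fails here (LHS ≠ RHS)
C. LHS = 16, RHS = 8 → fails here (LHS ≠ RHS)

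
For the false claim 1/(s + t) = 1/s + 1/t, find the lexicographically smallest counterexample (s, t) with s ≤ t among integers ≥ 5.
Substituting (5, 5) into the claim:
LHS = 1/(5 + 5) = 1/10
RHS = 1/5 + 1/5 = 2/5

Since LHS ≠ RHS, this pair disproves the claim, and no lexicographically smaller pair (s ≤ t, integers ≥ 5) does.

For instance (10, 12) is also a counterexample (LHS = 1/22, RHS = 11/60), but it's lexicographically larger.

Answer: (s, t) = (5, 5)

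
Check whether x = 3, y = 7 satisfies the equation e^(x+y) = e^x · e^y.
Holds

Substituting x = 3, y = 7:

LHS = e^(3+7) = e^10 ≈ 22026.5
RHS = e^3 · e^7 = e^10 ≈ 22026.5

LHS = RHS, so the equation holds at this point.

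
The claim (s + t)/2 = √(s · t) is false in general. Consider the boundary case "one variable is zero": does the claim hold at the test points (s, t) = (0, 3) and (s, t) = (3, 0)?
No, fails at both test points

At (0, 3): LHS = 3/2 ≠ RHS = 0
At (3, 0): LHS = 3/2 ≠ RHS = 0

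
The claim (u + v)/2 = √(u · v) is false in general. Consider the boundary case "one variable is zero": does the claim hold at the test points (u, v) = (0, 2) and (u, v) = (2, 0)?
At (0, 2): LHS = 1 ≠ RHS = 0
At (2, 0): LHS = 1 ≠ RHS = 0

Answer: No, fails at both test points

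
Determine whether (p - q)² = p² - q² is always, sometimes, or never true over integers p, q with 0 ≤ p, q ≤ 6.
Sometimes true

It holds at (p, q) = (0, 0) (both sides equal 0), but fails at (p, q) = (5, 1) (LHS = 16, RHS = 24).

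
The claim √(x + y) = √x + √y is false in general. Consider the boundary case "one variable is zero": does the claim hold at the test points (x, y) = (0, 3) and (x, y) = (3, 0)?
At (0, 3): LHS = √(3) ≈ 1.732, RHS = √(3) ≈ 1.732 → equal
At (3, 0): LHS = √(3) ≈ 1.732, RHS = √(3) ≈ 1.732 → equal

So the claim does hold at both of these boundary points, even though it is not an identity.

Answer: Yes, holds at both test points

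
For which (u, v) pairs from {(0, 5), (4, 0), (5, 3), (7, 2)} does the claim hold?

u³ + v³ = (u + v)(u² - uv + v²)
Testing each pair:
(0, 5): LHS = 125, RHS = 125 → holds
(4, 0): LHS = 64, RHS = 64 → holds
(5, 3): LHS = 152, RHS = 152 → holds
(7, 2): LHS = 351, RHS = 351 → holds

Every pair satisfies the claim.

Answer: All pairs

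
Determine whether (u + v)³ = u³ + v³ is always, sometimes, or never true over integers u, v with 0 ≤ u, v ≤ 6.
Sometimes true

It holds at (u, v) = (2, 0) (both sides equal 8), but fails at (u, v) = (2, 6) (LHS = 512, RHS = 224).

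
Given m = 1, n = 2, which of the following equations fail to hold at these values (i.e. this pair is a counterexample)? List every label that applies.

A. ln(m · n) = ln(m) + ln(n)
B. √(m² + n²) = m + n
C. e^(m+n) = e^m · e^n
B

Evaluating each claim at the given values:
A. LHS = ln(2) ≈ 0.6931, RHS = ln(2) ≈ 0.6931 → holds here (LHS = RHS)
B. LHS = √(5) ≈ 2.236, RHS = 3 → fails here (LHS ≠ RHS)
C. LHS = e^3 ≈ 20.09, RHS = e^3 ≈ 20.09 → holds here (LHS = RHS)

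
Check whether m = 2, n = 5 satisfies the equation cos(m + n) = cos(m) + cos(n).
Fails

Substituting m = 2, n = 5:

LHS = cos(2 + 5) = cos(7) ≈ 0.7539
RHS = cos(2) + cos(5) ≈ -0.1325

LHS ≠ RHS, so the equation does not hold at this point.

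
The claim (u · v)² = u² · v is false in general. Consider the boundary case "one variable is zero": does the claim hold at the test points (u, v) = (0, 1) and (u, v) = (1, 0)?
At (0, 1): LHS = 0, RHS = 0 → equal
At (1, 0): LHS = 0, RHS = 0 → equal

So the claim does hold at both of these boundary points, even though it is not an identity.

Answer: Yes, holds at both test points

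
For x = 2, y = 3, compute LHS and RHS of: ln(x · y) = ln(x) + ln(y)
LHS = ln(2 · 3) = ln(6) ≈ 1.792
RHS = ln(2) + ln(3) ≈ 1.792

LHS = RHS: the two sides agree.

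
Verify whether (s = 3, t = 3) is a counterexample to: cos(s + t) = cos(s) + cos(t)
Yes

Substituting s = 3, t = 3:
LHS = cos(3 + 3) = cos(6) ≈ 0.9602
RHS = cos(3) + cos(3) = 2·cos(3) ≈ -1.98

Since LHS ≠ RHS, this pair disproves the claim.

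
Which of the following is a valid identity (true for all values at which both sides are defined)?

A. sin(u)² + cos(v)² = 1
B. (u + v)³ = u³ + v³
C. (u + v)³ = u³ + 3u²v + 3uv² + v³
C

A: fails at (0, 1) — LHS = cos(1)² ≈ 0.2919, RHS = 1.
B: fails at (3, 3) — LHS = 216, RHS = 54.
C: holds — e.g. at (3, 5), both sides equal 512.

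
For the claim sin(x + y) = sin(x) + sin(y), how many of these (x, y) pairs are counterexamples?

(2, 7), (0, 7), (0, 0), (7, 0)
1

Testing each pair:
(2, 7): LHS = sin(9) ≈ 0.4121, RHS = sin(7) + sin(2) ≈ 1.566 → counterexample
(0, 7): LHS = sin(7) ≈ 0.657, RHS = sin(7) ≈ 0.657 → satisfies claim
(0, 0): LHS = 0, RHS = 0 → satisfies claim
(7, 0): LHS = sin(7) ≈ 0.657, RHS = sin(7) ≈ 0.657 → satisfies claim

That makes 1 counterexample.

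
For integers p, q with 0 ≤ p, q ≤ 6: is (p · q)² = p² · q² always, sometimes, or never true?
The identity holds for every pair in the range. For instance at (p, q) = (6, 2): both sides equal 144.

Answer: Always true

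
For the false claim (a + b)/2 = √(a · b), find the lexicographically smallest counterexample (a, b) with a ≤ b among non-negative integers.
At (0, 0): both sides equal 0, so it holds there.

Substituting (0, 1) into the claim:
LHS = (0 + 1)/2 = 1/2
RHS = √(0 · 1) = 0

Since LHS ≠ RHS, this pair disproves the claim, and no lexicographically smaller pair (a ≤ b, non-negative integers) does.

For instance (4, 7) is also a counterexample (LHS = 11/2, RHS = 2·√(7) ≈ 5.292), but it's lexicographically larger.

Answer: (a, b) = (0, 1)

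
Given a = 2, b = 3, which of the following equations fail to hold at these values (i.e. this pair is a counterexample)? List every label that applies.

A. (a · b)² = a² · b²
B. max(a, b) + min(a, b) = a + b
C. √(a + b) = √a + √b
Evaluating each claim at the given values:
A. LHS = 36, RHS = 36 → holds here (LHS = RHS)
B. LHS = 5, RHS = 5 → holds here (LHS = RHS)
C. LHS = √(5) ≈ 2.236, RHS = √(2) + √(3) ≈ 3.146 → fails here (LHS ≠ RHS)

Answer: C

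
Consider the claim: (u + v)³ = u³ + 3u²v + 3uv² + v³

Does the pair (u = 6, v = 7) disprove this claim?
Substituting u = 6, v = 7:
LHS = (6 + 7)³ = 2197
RHS = 6³ + 3·6²·7 + 3·6·7² + 7³ = 2197

The sides agree, so this pair does not disprove the claim.

Answer: No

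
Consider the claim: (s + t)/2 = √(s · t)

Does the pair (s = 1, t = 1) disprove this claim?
No

Substituting s = 1, t = 1:
LHS = (1 + 1)/2 = 1
RHS = √(1 · 1) = 1

The sides agree, so this pair does not disprove the claim.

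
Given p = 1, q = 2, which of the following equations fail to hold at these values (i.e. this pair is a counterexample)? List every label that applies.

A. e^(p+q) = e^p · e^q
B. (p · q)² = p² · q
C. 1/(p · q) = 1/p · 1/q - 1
B, C

Evaluating each claim at the given values:
A. LHS = e^3 ≈ 20.09, RHS = e^3 ≈ 20.09 → holds here (LHS = RHS)
B. LHS = 4, RHS = 2 → fails here (LHS ≠ RHS)
C. LHS = 1/2, RHS = -1/2 → fails here (LHS ≠ RHS)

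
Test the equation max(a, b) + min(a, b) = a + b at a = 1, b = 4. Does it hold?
Substituting a = 1, b = 4:

LHS = max(1, 4) + min(1, 4) = 5
RHS = 1 + 4 = 5

LHS = RHS, so the equation holds at this point.

Answer: Holds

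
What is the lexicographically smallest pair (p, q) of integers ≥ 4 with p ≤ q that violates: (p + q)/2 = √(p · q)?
At (4, 4): both sides equal 4, so it holds there.

Substituting (4, 5) into the claim:
LHS = (4 + 5)/2 = 9/2
RHS = √(4 · 5) = 2·√(5) ≈ 4.472

Since LHS ≠ RHS, this pair disproves the claim, and no lexicographically smaller pair (p ≤ q, integers ≥ 4) does.

For instance (6, 10) is also a counterexample (LHS = 8, RHS = 2·√(15) ≈ 7.746), but it's lexicographically larger.

Answer: (p, q) = (4, 5)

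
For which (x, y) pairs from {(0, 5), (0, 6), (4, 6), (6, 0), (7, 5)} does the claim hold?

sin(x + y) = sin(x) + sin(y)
Testing each pair:
(0, 5): LHS = sin(5) ≈ -0.9589, RHS = sin(5) ≈ -0.9589 → holds
(0, 6): LHS = sin(6) ≈ -0.2794, RHS = sin(6) ≈ -0.2794 → holds
(4, 6): LHS = sin(10) ≈ -0.544, RHS = sin(4) + sin(6) ≈ -1.036 → fails
(6, 0): LHS = sin(6) ≈ -0.2794, RHS = sin(6) ≈ -0.2794 → holds
(7, 5): LHS = sin(12) ≈ -0.5366, RHS = sin(5) + sin(7) ≈ -0.3019 → fails

3 of 5 pairs satisfy the claim.

Answer: (0, 5), (0, 6), (6, 0)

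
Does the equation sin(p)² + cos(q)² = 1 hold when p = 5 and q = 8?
Substituting p = 5, q = 8:

LHS = sin(5)² + cos(8)² ≈ 0.9407
RHS = 1

LHS ≠ RHS, so the equation does not hold at this point.

Answer: Fails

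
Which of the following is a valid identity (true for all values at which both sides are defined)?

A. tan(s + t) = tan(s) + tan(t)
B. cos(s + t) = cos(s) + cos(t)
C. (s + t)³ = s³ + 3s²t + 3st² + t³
A: fails at (2, 3) — LHS = tan(5) ≈ -3.381, RHS = tan(2) + tan(3) ≈ -2.328.
B: fails at (4, 6) — LHS = cos(10) ≈ -0.8391, RHS = cos(4) + cos(6) ≈ 0.3065.
C: holds — e.g. at (2, 5), both sides equal 343.

Answer: C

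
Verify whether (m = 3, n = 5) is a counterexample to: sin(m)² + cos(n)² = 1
Yes

Substituting m = 3, n = 5:
LHS = sin(3)² + cos(5)² ≈ 0.1004
RHS = 1

Since LHS ≠ RHS, this pair disproves the claim.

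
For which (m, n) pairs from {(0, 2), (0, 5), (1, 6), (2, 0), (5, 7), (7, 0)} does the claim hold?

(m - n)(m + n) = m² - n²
All pairs

Testing each pair:
(0, 2): LHS = -4, RHS = -4 → holds
(0, 5): LHS = -25, RHS = -25 → holds
(1, 6): LHS = -35, RHS = -35 → holds
(2, 0): LHS = 4, RHS = 4 → holds
(5, 7): LHS = -24, RHS = -24 → holds
(7, 0): LHS = 49, RHS = 49 → holds

Every pair satisfies the claim.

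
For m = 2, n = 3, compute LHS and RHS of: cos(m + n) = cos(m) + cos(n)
LHS = cos(2 + 3) = cos(5) ≈ 0.2837
RHS = cos(2) + cos(3) ≈ -1.406

LHS ≠ RHS (they differ by about 1.69), so the equation does not hold here.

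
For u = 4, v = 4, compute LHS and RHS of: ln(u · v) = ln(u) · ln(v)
LHS = ln(4 · 4) = ln(16) ≈ 2.773
RHS = ln(4) · ln(4) = ln(4)² ≈ 1.922

LHS ≠ RHS (they differ by about 0.8508), so the equation does not hold here.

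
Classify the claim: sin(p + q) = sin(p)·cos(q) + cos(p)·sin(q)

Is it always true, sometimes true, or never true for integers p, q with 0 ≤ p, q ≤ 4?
Always true

The identity holds for every pair in the range. For instance at (p, q) = (2, 0): both sides equal sin(2) ≈ 0.9093.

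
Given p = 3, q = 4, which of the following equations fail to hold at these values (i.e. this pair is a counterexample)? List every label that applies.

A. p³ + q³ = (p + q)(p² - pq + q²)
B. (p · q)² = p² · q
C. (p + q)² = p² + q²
B, C

Evaluating each claim at the given values:
A. LHS = 91, RHS = 91 → holds here (LHS = RHS)
B. LHS = 144, RHS = 36 → fails here (LHS ≠ RHS)
C. LHS = 49, RHS = 25 → fails here (LHS ≠ RHS)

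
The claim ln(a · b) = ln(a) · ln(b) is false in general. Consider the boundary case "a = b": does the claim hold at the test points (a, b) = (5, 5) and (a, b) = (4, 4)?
No, fails at both test points

At (5, 5): LHS = ln(25) ≈ 3.219 ≠ RHS = ln(5)² ≈ 2.59
At (4, 4): LHS = ln(16) ≈ 2.773 ≠ RHS = ln(4)² ≈ 1.922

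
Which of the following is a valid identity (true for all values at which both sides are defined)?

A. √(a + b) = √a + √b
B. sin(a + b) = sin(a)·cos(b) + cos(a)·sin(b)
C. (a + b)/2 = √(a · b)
A: fails at (2, 7) — LHS = 3, RHS = √(2) + √(7) ≈ 4.06.
B: holds — e.g. at (0, 1), both sides equal sin(1) ≈ 0.8415.
C: fails at (3, 4) — LHS = 7/2, RHS = 2·√(3) ≈ 3.464.

Answer: B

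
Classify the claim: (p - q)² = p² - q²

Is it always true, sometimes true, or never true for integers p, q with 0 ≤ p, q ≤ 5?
It holds at (p, q) = (1, 1) (both sides equal 0), but fails at (p, q) = (1, 3) (LHS = 4, RHS = -8).

Answer: Sometimes true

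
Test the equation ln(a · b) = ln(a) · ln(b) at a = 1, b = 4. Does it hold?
Substituting a = 1, b = 4:

LHS = ln(1 · 4) = ln(4) ≈ 1.386
RHS = ln(1) · ln(4) = 0

LHS ≠ RHS, so the equation does not hold at this point.

Answer: Fails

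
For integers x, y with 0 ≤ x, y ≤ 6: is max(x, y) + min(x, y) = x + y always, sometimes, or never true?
Always true

The identity holds for every pair in the range. For instance at (x, y) = (1, 5): both sides equal 6.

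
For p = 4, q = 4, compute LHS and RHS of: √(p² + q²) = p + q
LHS = √(4² + 4²) = 4·√(2) ≈ 5.657
RHS = 4 + 4 = 8

LHS ≠ RHS (they differ by about 2.343), so the equation does not hold here.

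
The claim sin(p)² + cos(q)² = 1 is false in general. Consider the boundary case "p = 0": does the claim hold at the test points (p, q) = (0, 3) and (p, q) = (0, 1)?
No, fails at both test points

At (0, 3): LHS = cos(3)² ≈ 0.9801 ≠ RHS = 1
At (0, 1): LHS = cos(1)² ≈ 0.2919 ≠ RHS = 1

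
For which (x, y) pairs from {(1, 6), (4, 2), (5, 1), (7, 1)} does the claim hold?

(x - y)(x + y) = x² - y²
All pairs

Testing each pair:
(1, 6): LHS = -35, RHS = -35 → holds
(4, 2): LHS = 12, RHS = 12 → holds
(5, 1): LHS = 24, RHS = 24 → holds
(7, 1): LHS = 48, RHS = 48 → holds

Every pair satisfies the claim.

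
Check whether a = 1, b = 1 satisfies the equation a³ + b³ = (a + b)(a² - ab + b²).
Substituting a = 1, b = 1:

LHS = 1³ + 1³ = 2
RHS = (1 + 1)(1² - 1·1 + 1²) = 2

LHS = RHS, so the equation holds at this point.

Answer: Holds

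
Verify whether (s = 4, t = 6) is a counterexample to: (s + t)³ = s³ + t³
Yes

Substituting s = 4, t = 6:
LHS = (4 + 6)³ = 1000
RHS = 4³ + 6³ = 280

Since LHS ≠ RHS, this pair disproves the claim.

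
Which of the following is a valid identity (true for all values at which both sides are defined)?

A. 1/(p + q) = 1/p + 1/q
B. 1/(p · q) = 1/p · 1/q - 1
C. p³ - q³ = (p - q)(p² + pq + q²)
A: fails at (6, 7) — LHS = 1/13, RHS = 13/42.
B: fails at (1, 1) — LHS = 1, RHS = 0.
C: holds — e.g. at (1, 1), both sides equal 0.

Answer: C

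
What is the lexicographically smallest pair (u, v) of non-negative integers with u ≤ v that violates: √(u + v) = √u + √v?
At (0, 0): both sides equal 0, so it holds there.
At (0, 7): both sides equal √(7) ≈ 2.646, so it holds there.

Substituting (1, 1) into the claim:
LHS = √(1 + 1) = √(2) ≈ 1.414
RHS = √1 + √1 = 2

Since LHS ≠ RHS, this pair disproves the claim, and no lexicographically smaller pair (u ≤ v, non-negative integers) does.

For instance (3, 6) is also a counterexample (LHS = 3, RHS = √(3) + √(6) ≈ 4.182), but it's lexicographically larger.

Answer: (u, v) = (1, 1)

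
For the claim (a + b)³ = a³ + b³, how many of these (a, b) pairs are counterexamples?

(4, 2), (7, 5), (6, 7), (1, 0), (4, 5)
Testing each pair:
(4, 2): LHS = 216, RHS = 72 → counterexample
(7, 5): LHS = 1728, RHS = 468 → counterexample
(6, 7): LHS = 2197, RHS = 559 → counterexample
(1, 0): LHS = 1, RHS = 1 → satisfies claim
(4, 5): LHS = 729, RHS = 189 → counterexample

That makes 4 counterexamples.

Answer: 4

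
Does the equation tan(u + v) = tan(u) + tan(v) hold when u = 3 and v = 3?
Substituting u = 3, v = 3:

LHS = tan(3 + 3) = tan(6) ≈ -0.291
RHS = tan(3) + tan(3) = 2·tan(3) ≈ -0.2851

LHS ≠ RHS, so the equation does not hold at this point.

Answer: Fails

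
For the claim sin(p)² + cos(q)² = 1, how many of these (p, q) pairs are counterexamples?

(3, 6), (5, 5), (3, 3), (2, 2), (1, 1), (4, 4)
Testing each pair:
(3, 6): LHS = sin(3)² + cos(6)² ≈ 0.9418, RHS = 1 → counterexample
(5, 5): LHS = cos(5)² + sin(5)² = 1, RHS = 1 → satisfies claim
(3, 3): LHS = sin(3)² + cos(3)² = 1, RHS = 1 → satisfies claim
(2, 2): LHS = cos(2)² + sin(2)² = 1, RHS = 1 → satisfies claim
(1, 1): LHS = cos(1)² + sin(1)² = 1, RHS = 1 → satisfies claim
(4, 4): LHS = cos(4)² + sin(4)² = 1, RHS = 1 → satisfies claim

That makes 1 counterexample.

Answer: 1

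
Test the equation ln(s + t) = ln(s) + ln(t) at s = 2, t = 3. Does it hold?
Fails

Substituting s = 2, t = 3:

LHS = ln(2 + 3) = ln(5) ≈ 1.609
RHS = ln(2) + ln(3) ≈ 1.792

LHS ≠ RHS, so the equation does not hold at this point.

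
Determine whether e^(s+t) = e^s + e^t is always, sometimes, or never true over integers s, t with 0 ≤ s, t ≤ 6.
The claim fails for every pair in the range. For instance at (s, t) = (3, 0): LHS = e^3 ≈ 20.09, RHS = 1 + e^3 ≈ 21.09.

Answer: Never true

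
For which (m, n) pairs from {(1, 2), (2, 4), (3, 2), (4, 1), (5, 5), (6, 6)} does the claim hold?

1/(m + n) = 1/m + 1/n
Testing each pair:
(1, 2): LHS = 1/3, RHS = 3/2 → fails
(2, 4): LHS = 1/6, RHS = 3/4 → fails
(3, 2): LHS = 1/5, RHS = 5/6 → fails
(4, 1): LHS = 1/5, RHS = 5/4 → fails
(5, 5): LHS = 1/10, RHS = 2/5 → fails
(6, 6): LHS = 1/12, RHS = 1/3 → fails

No pair satisfies the claim.

Answer: None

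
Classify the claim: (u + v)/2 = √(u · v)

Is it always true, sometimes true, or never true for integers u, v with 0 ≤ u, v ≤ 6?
Sometimes true

It holds at (u, v) = (2, 2) (both sides equal 2), but fails at (u, v) = (2, 6) (LHS = 4, RHS = 2·√(3) ≈ 3.464).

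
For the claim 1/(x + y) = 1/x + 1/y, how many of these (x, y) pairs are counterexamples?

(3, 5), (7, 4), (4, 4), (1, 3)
Testing each pair:
(3, 5): LHS = 1/8, RHS = 8/15 → counterexample
(7, 4): LHS = 1/11, RHS = 11/28 → counterexample
(4, 4): LHS = 1/8, RHS = 1/2 → counterexample
(1, 3): LHS = 1/4, RHS = 4/3 → counterexample

That makes 4 counterexamples.

Answer: 4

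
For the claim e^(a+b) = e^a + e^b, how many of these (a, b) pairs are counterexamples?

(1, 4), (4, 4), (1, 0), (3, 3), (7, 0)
5

Testing each pair:
(1, 4): LHS = e^5 ≈ 148.4, RHS = e + e^4 ≈ 57.32 → counterexample
(4, 4): LHS = e^8 ≈ 2981, RHS = 2·e^4 ≈ 109.2 → counterexample
(1, 0): LHS = e ≈ 2.718, RHS = 1 + e ≈ 3.718 → counterexample
(3, 3): LHS = e^6 ≈ 403.4, RHS = 2·e^3 ≈ 40.17 → counterexample
(7, 0): LHS = e^7 ≈ 1097, RHS = 1 + e^7 ≈ 1098 → counterexample

That makes 5 counterexamples.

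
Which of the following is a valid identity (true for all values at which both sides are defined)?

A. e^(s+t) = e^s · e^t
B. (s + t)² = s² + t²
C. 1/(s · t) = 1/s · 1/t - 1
A: holds — e.g. at (5, 8), both sides equal e^13 ≈ 442413.4.
B: fails at (4, 6) — LHS = 100, RHS = 52.
C: fails at (1, 1) — LHS = 1, RHS = 0.

Answer: A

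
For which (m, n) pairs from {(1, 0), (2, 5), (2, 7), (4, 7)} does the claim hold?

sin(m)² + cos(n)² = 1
Testing each pair:
(1, 0): LHS = sin(1)² + 1 ≈ 1.708, RHS = 1 → fails
(2, 5): LHS = cos(5)² + sin(2)² ≈ 0.9073, RHS = 1 → fails
(2, 7): LHS = cos(7)² + sin(2)² ≈ 1.395, RHS = 1 → fails
(4, 7): LHS = cos(7)² + sin(4)² ≈ 1.141, RHS = 1 → fails

No pair satisfies the claim.

Answer: None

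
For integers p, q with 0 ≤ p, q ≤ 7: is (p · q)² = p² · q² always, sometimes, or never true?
Always true

The identity holds for every pair in the range. For instance at (p, q) = (1, 5): both sides equal 25.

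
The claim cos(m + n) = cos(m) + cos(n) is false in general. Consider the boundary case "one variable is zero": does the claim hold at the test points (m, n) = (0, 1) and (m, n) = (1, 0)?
At (0, 1): LHS = cos(1) ≈ 0.5403 ≠ RHS = cos(1) + 1 ≈ 1.54
At (1, 0): LHS = cos(1) ≈ 0.5403 ≠ RHS = cos(1) + 1 ≈ 1.54

Answer: No, fails at both test points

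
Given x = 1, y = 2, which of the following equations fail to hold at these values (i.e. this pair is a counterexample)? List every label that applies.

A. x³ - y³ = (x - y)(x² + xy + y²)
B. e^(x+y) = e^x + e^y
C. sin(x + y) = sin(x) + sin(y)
Evaluating each claim at the given values:
A. LHS = -7, RHS = -7 → holds here (LHS = RHS)
B. LHS = e^3 ≈ 20.09, RHS = e + e^2 ≈ 10.11 → fails here (LHS ≠ RHS)
C. LHS = sin(3) ≈ 0.1411, RHS = sin(1) + sin(2) ≈ 1.751 → fails here (LHS ≠ RHS)

Answer: B, C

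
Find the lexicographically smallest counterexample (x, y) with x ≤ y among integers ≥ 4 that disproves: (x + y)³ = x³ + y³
(x, y) = (4, 4)

Substituting (4, 4) into the claim:
LHS = (4 + 4)³ = 512
RHS = 4³ + 4³ = 128

Since LHS ≠ RHS, this pair disproves the claim, and no lexicographically smaller pair (x ≤ y, integers ≥ 4) does.

For instance (5, 11) is also a counterexample (LHS = 4096, RHS = 1456), but it's lexicographically larger.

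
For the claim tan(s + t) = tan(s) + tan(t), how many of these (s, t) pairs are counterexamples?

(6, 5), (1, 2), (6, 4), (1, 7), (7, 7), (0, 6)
Testing each pair:
(6, 5): LHS = tan(11) ≈ -226, RHS = tan(5) + tan(6) ≈ -3.672 → counterexample
(1, 2): LHS = tan(3) ≈ -0.1425, RHS = tan(2) + tan(1) ≈ -0.6276 → counterexample
(6, 4): LHS = tan(10) ≈ 0.6484, RHS = tan(6) + tan(4) ≈ 0.8668 → counterexample
(1, 7): LHS = tan(8) ≈ -6.8, RHS = tan(7) + tan(1) ≈ 2.429 → counterexample
(7, 7): LHS = tan(14) ≈ 7.245, RHS = 2·tan(7) ≈ 1.743 → counterexample
(0, 6): LHS = tan(6) ≈ -0.291, RHS = tan(6) ≈ -0.291 → satisfies claim

That makes 5 counterexamples.

Answer: 5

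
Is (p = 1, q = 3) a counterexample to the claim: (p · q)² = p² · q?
Yes

Substituting p = 1, q = 3:
LHS = (1 · 3)² = 9
RHS = 1² · 3 = 3

Since LHS ≠ RHS, this pair disproves the claim.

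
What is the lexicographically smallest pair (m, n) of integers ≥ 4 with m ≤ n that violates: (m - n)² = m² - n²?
At (4, 4): both sides equal 0, so it holds there.

Substituting (4, 5) into the claim:
LHS = (4 - 5)² = 1
RHS = 4² - 5² = -9

Since LHS ≠ RHS, this pair disproves the claim, and no lexicographically smaller pair (m ≤ n, integers ≥ 4) does.

For instance (6, 9) is also a counterexample (LHS = 9, RHS = -45), but it's lexicographically larger.

Answer: (m, n) = (4, 5)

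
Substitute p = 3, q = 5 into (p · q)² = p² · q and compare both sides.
LHS = (3 · 5)² = 225
RHS = 3² · 5 = 45

LHS ≠ RHS, so the equation does not hold here.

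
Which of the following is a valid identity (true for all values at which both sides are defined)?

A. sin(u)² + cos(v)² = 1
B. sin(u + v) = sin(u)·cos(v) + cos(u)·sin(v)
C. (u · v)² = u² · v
A: fails at (1, 4) — LHS = cos(4)² + sin(1)² ≈ 1.135, RHS = 1.
B: holds — e.g. at (1, 2), both sides equal sin(3) ≈ 0.1411.
C: fails at (4, 4) — LHS = 256, RHS = 64.

Answer: B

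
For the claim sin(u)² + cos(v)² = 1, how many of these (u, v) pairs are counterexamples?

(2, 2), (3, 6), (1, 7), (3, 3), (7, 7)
2

Testing each pair:
(2, 2): LHS = cos(2)² + sin(2)² = 1, RHS = 1 → satisfies claim
(3, 6): LHS = sin(3)² + cos(6)² ≈ 0.9418, RHS = 1 → counterexample
(1, 7): LHS = cos(7)² + sin(1)² ≈ 1.276, RHS = 1 → counterexample
(3, 3): LHS = sin(3)² + cos(3)² = 1, RHS = 1 → satisfies claim
(7, 7): LHS = sin(7)² + cos(7)² = 1, RHS = 1 → satisfies claim

That makes 2 counterexamples.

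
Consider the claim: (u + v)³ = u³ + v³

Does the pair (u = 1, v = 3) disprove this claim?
Substituting u = 1, v = 3:
LHS = (1 + 3)³ = 64
RHS = 1³ + 3³ = 28

Since LHS ≠ RHS, this pair disproves the claim.

Answer: Yes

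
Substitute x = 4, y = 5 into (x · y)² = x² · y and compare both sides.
LHS = (4 · 5)² = 400
RHS = 4² · 5 = 80

LHS ≠ RHS, so the equation does not hold here.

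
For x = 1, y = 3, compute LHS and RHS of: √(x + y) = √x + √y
LHS = √(1 + 3) = 2
RHS = √1 + √3 = 1 + √(3) ≈ 2.732

LHS ≠ RHS (they differ by about 0.7321), so the equation does not hold here.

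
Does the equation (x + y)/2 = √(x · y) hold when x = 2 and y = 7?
Substituting x = 2, y = 7:

LHS = (2 + 7)/2 = 9/2
RHS = √(2 · 7) = √(14) ≈ 3.742

LHS ≠ RHS, so the equation does not hold at this point.

Answer: Fails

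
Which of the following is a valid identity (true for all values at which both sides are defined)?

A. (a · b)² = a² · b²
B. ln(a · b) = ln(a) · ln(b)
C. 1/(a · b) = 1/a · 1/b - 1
A

A: holds — e.g. at (5, 5), both sides equal 625.
B: fails at (1, 2) — LHS = ln(2) ≈ 0.6931, RHS = 0.
C: fails at (4, 4) — LHS = 1/16, RHS = -15/16.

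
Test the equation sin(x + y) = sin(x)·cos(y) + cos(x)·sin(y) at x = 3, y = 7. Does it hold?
Substituting x = 3, y = 7:

LHS = sin(3 + 7) = sin(10) ≈ -0.544
RHS = sin(3)·cos(7) + cos(3)·sin(7) = sin(7)·cos(3) + sin(3)·cos(7) ≈ -0.544

LHS = RHS, so the equation holds at this point.

Answer: Holds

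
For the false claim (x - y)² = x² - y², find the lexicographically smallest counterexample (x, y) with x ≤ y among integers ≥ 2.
(x, y) = (2, 3)

At (2, 2): both sides equal 0, so it holds there.

Substituting (2, 3) into the claim:
LHS = (2 - 3)² = 1
RHS = 2² - 3² = -5

Since LHS ≠ RHS, this pair disproves the claim, and no lexicographically smaller pair (x ≤ y, integers ≥ 2) does.

For instance (3, 5) is also a counterexample (LHS = 4, RHS = -16), but it's lexicographically larger.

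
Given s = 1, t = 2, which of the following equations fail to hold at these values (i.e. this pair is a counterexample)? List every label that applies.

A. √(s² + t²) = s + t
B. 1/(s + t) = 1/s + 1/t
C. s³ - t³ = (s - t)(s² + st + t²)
A, B

Evaluating each claim at the given values:
A. LHS = √(5) ≈ 2.236, RHS = 3 → fails here (LHS ≠ RHS)
B. LHS = 1/3, RHS = 3/2 → fails here (LHS ≠ RHS)
C. LHS = -7, RHS = -7 → holds here (LHS = RHS)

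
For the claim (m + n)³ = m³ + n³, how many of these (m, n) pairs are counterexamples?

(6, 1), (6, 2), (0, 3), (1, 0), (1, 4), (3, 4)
Testing each pair:
(6, 1): LHS = 343, RHS = 217 → counterexample
(6, 2): LHS = 512, RHS = 224 → counterexample
(0, 3): LHS = 27, RHS = 27 → satisfies claim
(1, 0): LHS = 1, RHS = 1 → satisfies claim
(1, 4): LHS = 125, RHS = 65 → counterexample
(3, 4): LHS = 343, RHS = 91 → counterexample

That makes 4 counterexamples.

Answer: 4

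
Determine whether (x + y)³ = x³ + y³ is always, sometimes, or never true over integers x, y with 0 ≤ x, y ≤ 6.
Sometimes true

It holds at (x, y) = (1, 0) (both sides equal 1), but fails at (x, y) = (5, 1) (LHS = 216, RHS = 126).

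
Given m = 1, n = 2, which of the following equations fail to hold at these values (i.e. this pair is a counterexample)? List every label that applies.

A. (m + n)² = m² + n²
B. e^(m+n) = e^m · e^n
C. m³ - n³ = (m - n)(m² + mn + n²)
A

Evaluating each claim at the given values:
A. LHS = 9, RHS = 5 → fails here (LHS ≠ RHS)
B. LHS = e^3 ≈ 20.09, RHS = e^3 ≈ 20.09 → holds here (LHS = RHS)
C. LHS = -7, RHS = -7 → holds here (LHS = RHS)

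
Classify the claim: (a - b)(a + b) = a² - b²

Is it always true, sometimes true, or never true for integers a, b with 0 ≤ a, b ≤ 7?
Always true

The identity holds for every pair in the range. For instance at (a, b) = (4, 7): both sides equal -33.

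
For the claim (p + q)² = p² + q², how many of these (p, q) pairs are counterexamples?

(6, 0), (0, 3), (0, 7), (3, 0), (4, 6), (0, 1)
1

Testing each pair:
(6, 0): LHS = 36, RHS = 36 → satisfies claim
(0, 3): LHS = 9, RHS = 9 → satisfies claim
(0, 7): LHS = 49, RHS = 49 → satisfies claim
(3, 0): LHS = 9, RHS = 9 → satisfies claim
(4, 6): LHS = 100, RHS = 52 → counterexample
(0, 1): LHS = 1, RHS = 1 → satisfies claim

That makes 1 counterexample.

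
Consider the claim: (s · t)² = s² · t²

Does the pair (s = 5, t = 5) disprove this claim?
No

Substituting s = 5, t = 5:
LHS = (5 · 5)² = 625
RHS = 5² · 5² = 625

The sides agree, so this pair does not disprove the claim.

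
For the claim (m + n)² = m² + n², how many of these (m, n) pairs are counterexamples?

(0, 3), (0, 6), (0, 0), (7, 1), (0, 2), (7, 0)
Testing each pair:
(0, 3): LHS = 9, RHS = 9 → satisfies claim
(0, 6): LHS = 36, RHS = 36 → satisfies claim
(0, 0): LHS = 0, RHS = 0 → satisfies claim
(7, 1): LHS = 64, RHS = 50 → counterexample
(0, 2): LHS = 4, RHS = 4 → satisfies claim
(7, 0): LHS = 49, RHS = 49 → satisfies claim

That makes 1 counterexample.

Answer: 1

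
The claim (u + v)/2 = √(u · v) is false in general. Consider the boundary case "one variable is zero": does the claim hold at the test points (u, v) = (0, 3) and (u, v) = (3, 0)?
At (0, 3): LHS = 3/2 ≠ RHS = 0
At (3, 0): LHS = 3/2 ≠ RHS = 0

Answer: No, fails at both test points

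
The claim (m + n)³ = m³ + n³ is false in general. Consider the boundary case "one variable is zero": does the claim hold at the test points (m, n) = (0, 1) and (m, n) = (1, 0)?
At (0, 1): LHS = 1, RHS = 1 → equal
At (1, 0): LHS = 1, RHS = 1 → equal

So the claim does hold at both of these boundary points, even though it is not an identity.

Answer: Yes, holds at both test points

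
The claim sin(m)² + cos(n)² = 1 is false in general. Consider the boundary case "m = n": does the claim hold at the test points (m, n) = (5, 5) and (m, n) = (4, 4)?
At (5, 5): LHS = cos(5)² + sin(5)² = 1, RHS = 1 → equal
At (4, 4): LHS = cos(4)² + sin(4)² = 1, RHS = 1 → equal

So the claim does hold at both of these boundary points, even though it is not an identity.

Answer: Yes, holds at both test points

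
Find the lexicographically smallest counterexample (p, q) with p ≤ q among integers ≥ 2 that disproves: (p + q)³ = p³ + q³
(p, q) = (2, 2)

Substituting (2, 2) into the claim:
LHS = (2 + 2)³ = 64
RHS = 2³ + 2³ = 16

Since LHS ≠ RHS, this pair disproves the claim, and no lexicographically smaller pair (p ≤ q, integers ≥ 2) does.

For instance (4, 5) is also a counterexample (LHS = 729, RHS = 189), but it's lexicographically larger.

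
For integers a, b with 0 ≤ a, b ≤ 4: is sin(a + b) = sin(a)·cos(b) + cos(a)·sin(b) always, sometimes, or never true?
The identity holds for every pair in the range. For instance at (a, b) = (1, 2): both sides equal sin(3) ≈ 0.1411.

Answer: Always true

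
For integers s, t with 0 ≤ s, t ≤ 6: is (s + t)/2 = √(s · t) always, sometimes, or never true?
It holds at (s, t) = (3, 3) (both sides equal 3), but fails at (s, t) = (1, 3) (LHS = 2, RHS = √(3) ≈ 1.732).

Answer: Sometimes true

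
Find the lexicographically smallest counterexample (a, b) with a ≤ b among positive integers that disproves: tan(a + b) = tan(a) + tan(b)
Substituting (1, 1) into the claim:
LHS = tan(1 + 1) = tan(2) ≈ -2.185
RHS = tan(1) + tan(1) = 2·tan(1) ≈ 3.115

Since LHS ≠ RHS, this pair disproves the claim, and no lexicographically smaller pair (a ≤ b, positive integers) does.

For instance (1, 6) is also a counterexample (LHS = tan(7) ≈ 0.8714, RHS = tan(6) + tan(1) ≈ 1.266), but it's lexicographically larger.

Answer: (a, b) = (1, 1)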